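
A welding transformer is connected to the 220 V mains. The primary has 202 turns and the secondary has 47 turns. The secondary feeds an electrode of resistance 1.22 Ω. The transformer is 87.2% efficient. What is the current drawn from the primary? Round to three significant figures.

I_p ≈ 11.2 A

V_s = 220 × 47/202 = 51.188 V.
I_s = V_s/R = 51.188/1.22 = 41.957 A.
P_out = V_s I_s = 51.188 × 41.957 = 2147.7 W.
P_in = P_out/η = 2147.7/0.872 = 2463.0 W.
I_p = P_in/V_p = 2463.0/220 = 11.2 A.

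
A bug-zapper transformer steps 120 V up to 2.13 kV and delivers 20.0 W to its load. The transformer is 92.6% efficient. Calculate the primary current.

P_in = P_out/η = 20.0/0.926 = 21.598 W.
I_p = P_in/V_p = 21.598/120 = 0.180 A.

I_p ≈ 0.180 A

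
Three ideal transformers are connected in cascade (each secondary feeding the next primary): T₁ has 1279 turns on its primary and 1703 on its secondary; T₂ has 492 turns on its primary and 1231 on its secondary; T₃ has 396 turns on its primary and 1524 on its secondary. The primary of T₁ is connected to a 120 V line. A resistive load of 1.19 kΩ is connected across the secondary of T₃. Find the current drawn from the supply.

After T₁: V = 120.00 × 1703/1279 = 159.78 V.
After T₂: V = 159.78 × 1231/492 = 399.78 V.
After T₃: V = 399.78 × 1524/396 = 1538.5 V.
I_load = 1538.5/1190 = 1.2929 A, so P_out = 1538.5 × 1.2929 = 1989.2 W.
All ideal ⇒ P_in = P_out, so I_supply = 1989.2/120 = 16.6 A.

I_supply ≈ 16.6 A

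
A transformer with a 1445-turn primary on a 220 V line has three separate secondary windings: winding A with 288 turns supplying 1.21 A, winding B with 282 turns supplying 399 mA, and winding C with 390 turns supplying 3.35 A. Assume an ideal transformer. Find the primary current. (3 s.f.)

I_p ≈ 1.22 A

V_A = 220 × 288/1445 = 43.848 V; V_B = 220 × 282/1445 = 42.934 V; V_C = 220 × 390/1445 = 59.377 V.
P_out = V_A I_A + V_B I_B + V_C I_C = 43.848×1.21 + 42.934×0.399 + 59.377×3.35 = 53.056 + 17.131 + 198.91 = 269.10 W.
Ideal ⇒ P_in = P_out, so I_p = P_out/V_p = 269.10/220 = 1.22 A.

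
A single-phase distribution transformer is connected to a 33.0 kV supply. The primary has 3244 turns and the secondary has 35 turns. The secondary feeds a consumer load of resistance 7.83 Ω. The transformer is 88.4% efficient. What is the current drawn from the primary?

V_s = 33000 × 35/3244 = 356.04 V.
I_s = V_s/R = 356.04/7.83 = 45.472 A.
P_out = V_s I_s = 356.04 × 45.472 = 16190 W.
P_in = P_out/η = 16190/0.884 = 18314 W.
I_p = P_in/V_p = 18314/33000 = 0.555 A.

I_p ≈ 0.555 A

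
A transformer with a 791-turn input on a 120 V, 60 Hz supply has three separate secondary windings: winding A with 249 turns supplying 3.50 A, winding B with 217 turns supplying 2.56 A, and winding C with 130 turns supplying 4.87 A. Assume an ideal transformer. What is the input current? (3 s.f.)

I_in ≈ 2.60 A

V_A = 120 × 249/791 = 37.775 V; V_B = 120 × 217/791 = 32.920 V; V_C = 120 × 130/791 = 19.722 V.
P_out = V_A I_A + V_B I_B + V_C I_C = 37.775×3.50 + 32.920×2.56 + 19.722×4.87 = 132.21 + 84.276 + 96.046 = 312.53 W.
Ideal ⇒ P_in = P_out, so I_in = P_out/V_in = 312.53/120 = 2.60 A.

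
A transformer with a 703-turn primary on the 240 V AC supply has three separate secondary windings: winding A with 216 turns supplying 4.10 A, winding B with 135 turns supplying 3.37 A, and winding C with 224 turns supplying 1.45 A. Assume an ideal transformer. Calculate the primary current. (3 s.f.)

I_p ≈ 2.37 A

V_A = 240 × 216/703 = 73.741 V; V_B = 240 × 135/703 = 46.088 V; V_C = 240 × 224/703 = 76.472 V.
P_out = V_A I_A + V_B I_B + V_C I_C = 73.741×4.10 + 46.088×3.37 + 76.472×1.45 = 302.34 + 155.32 + 110.88 = 568.54 W.
Ideal ⇒ P_in = P_out, so I_p = P_out/V_p = 568.54/240 = 2.37 A.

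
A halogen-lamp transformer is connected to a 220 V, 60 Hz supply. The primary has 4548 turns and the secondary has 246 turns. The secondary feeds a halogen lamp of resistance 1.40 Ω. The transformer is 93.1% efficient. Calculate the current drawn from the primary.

I_p ≈ 0.494 A

V_s = 220 × 246/4548 = 11.900 V.
I_s = V_s/R = 11.900/1.40 = 8.4998 A.
P_out = V_s I_s = 11.900 × 8.4998 = 101.15 W.
P_in = P_out/η = 101.15/0.931 = 108.64 W.
I_p = P_in/V_p = 108.64/220 = 0.494 A.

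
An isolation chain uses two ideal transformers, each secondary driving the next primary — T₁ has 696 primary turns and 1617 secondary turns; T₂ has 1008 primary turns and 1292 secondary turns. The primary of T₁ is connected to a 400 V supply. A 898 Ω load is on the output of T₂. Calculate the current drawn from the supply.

After T₁: V = 400.00 × 1617/696 = 929.31 V.
After T₂: V = 929.31 × 1292/1008 = 1191.1 V.
I_load = 1191.1/898 = 1.3264 A, so P_out = 1191.1 × 1.3264 = 1580.0 W.
All ideal ⇒ P_in = P_out, so I_supply = 1580.0/400 = 3.95 A.

I_supply ≈ 3.95 A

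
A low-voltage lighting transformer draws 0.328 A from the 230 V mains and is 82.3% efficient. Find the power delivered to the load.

P_in = V_p I_p = 230 × 0.328 = 75.440 W.
P_out = η P_in = 0.823 × 75.440 = 62.1 W.

P_out ≈ 62.1 W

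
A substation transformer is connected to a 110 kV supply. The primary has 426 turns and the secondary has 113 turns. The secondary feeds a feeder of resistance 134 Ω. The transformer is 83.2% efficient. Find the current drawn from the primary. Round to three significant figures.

I_p ≈ 69.4 A

V_s = 110000 × 113/426 = 29178 V.
I_s = V_s/R = 29178/134 = 217.75 A.
P_out = V_s I_s = 29178 × 217.75 = 6.3536×10^6 W.
P_in = P_out/η = 6.3536×10^6/0.832 = 7.6365×10^6 W.
I_p = P_in/V_p = 7.6365×10^6/110000 = 69.4 A.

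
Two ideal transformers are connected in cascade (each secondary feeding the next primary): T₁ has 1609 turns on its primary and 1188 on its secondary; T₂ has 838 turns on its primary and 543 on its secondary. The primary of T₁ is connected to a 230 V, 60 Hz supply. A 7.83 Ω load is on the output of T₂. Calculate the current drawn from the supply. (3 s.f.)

After T₁: V = 230.00 × 1188/1609 = 169.82 V.
After T₂: V = 169.82 × 543/838 = 110.04 V.
I_load = 110.04/7.83 = 14.053 A, so P_out = 110.04 × 14.053 = 1546.4 W.
All ideal ⇒ P_in = P_out, so I_supply = 1546.4/230 = 6.72 A.

I_supply ≈ 6.72 A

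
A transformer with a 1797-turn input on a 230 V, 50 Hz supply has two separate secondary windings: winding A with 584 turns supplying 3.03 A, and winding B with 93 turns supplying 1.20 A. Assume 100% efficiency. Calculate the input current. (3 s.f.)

I_in ≈ 1.05 A

V_A = 230 × 584/1797 = 74.747 V; V_B = 230 × 93/1797 = 11.903 V.
P_out = V_A I_A + V_B I_B = 74.747×3.03 + 11.903×1.20 = 226.48 + 14.284 = 240.77 W.
Ideal ⇒ P_in = P_out, so I_in = P_out/V_in = 240.77/230 = 1.05 A.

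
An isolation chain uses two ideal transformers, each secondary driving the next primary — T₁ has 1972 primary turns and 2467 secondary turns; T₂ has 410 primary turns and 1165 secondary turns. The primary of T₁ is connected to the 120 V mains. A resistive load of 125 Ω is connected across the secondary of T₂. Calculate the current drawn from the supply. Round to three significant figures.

I_supply ≈ 12.1 A

After T₁: V = 120.00 × 2467/1972 = 150.12 V.
After T₂: V = 150.12 × 1165/410 = 426.57 V.
I_load = 426.57/125 = 3.4125 A, so P_out = 426.57 × 3.4125 = 1455.7 W.
All ideal ⇒ P_in = P_out, so I_supply = 1455.7/120 = 12.1 A.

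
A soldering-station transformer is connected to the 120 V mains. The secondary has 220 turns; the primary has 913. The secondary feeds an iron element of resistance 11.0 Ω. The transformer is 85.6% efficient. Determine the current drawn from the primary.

V_s = 120 × 220/913 = 28.916 V.
I_s = V_s/R = 28.916/11.0 = 2.6287 A.
P_out = V_s I_s = 28.916 × 2.6287 = 76.011 W.
P_in = P_out/η = 76.011/0.856 = 88.797 W.
I_p = P_in/V_p = 88.797/120 = 0.740 A.

I_p ≈ 0.740 A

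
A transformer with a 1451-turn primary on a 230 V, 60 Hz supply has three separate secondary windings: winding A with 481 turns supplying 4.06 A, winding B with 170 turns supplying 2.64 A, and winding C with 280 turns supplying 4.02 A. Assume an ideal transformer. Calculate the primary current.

V_A = 230 × 481/1451 = 76.244 V; V_B = 230 × 170/1451 = 26.947 V; V_C = 230 × 280/1451 = 44.383 V.
P_out = V_A I_A + V_B I_B + V_C I_C = 76.244×4.06 + 26.947×2.64 + 44.383×4.02 = 309.55 + 71.140 + 178.42 = 559.11 W.
Ideal ⇒ P_in = P_out, so I_p = P_out/V_p = 559.11/230 = 2.43 A.

I_p ≈ 2.43 A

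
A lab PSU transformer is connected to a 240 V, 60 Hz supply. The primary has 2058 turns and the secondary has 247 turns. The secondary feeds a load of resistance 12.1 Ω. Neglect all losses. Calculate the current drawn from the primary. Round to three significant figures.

I_p ≈ 0.286 A

V_s = V_p × N_s/N_p = 240 × 247/2058 = 28.805 V.
I_s = V_s/R = 28.805/12.1 = 2.3806 A.
For an ideal transformer I_p N_p = I_s N_s, so I_p = 2.3806 × 247/2058 = 0.286 A.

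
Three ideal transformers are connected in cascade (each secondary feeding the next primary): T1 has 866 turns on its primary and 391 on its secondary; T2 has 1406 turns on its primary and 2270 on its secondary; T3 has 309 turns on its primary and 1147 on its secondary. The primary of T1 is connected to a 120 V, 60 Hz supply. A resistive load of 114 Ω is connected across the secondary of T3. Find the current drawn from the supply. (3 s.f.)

I_supply ≈ 7.71 A

Secondary of T1: V = 120.00 × 391/866 = 54.180 V.
Secondary of T2: V = 54.180 × 2270/1406 = 87.474 V.
Secondary of T3: V = 87.474 × 1147/309 = 324.70 V.
I_load = 324.70/114 = 2.8483 A, so P_out = 324.70 × 2.8483 = 924.84 W.
All ideal ⇒ P_in = P_out, so I_supply = 924.84/120 = 7.71 A.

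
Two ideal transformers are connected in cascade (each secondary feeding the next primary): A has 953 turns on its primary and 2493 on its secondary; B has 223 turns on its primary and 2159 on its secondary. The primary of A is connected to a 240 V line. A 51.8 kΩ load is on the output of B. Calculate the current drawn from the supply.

Secondary of A: V = 240.00 × 2493/953 = 627.83 V.
Secondary of B: V = 627.83 × 2159/223 = 6078.4 V.
I_load = 6078.4/51800 = 0.11734 A, so P_out = 6078.4 × 0.11734 = 713.26 W.
All ideal ⇒ P_in = P_out, so I_supply = 713.26/240 = 2.97 A.

I_supply ≈ 2.97 A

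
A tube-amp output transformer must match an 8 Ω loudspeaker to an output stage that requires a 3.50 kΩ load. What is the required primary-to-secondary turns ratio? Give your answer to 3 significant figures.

N_p/N_s ≈ 20.9

Z_p/Z_s = (N_p/N_s)², so N_p/N_s = √(3500/8) = √438 = 20.9.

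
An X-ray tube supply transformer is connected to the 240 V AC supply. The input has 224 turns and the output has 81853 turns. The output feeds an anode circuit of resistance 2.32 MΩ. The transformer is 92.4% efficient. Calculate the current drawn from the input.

V_out = 240 × 81853/224 = 87700 V.
I_out = V_out/R = 87700/(2.32×10^6) = 0.037802 A.
P_out = V_out I_out = 87700 × 0.037802 = 3315.2 W.
P_in = P_out/η = 3315.2/0.924 = 3587.9 W.
I_in = P_in/V_in = 3587.9/240 = 14.9 A.

I_in ≈ 14.9 A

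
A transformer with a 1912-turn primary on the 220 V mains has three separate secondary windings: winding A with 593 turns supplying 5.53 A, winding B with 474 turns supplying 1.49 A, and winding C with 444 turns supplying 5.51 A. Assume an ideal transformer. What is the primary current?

I_p ≈ 3.36 A

V_A = 220 × 593/1912 = 68.232 V; V_B = 220 × 474/1912 = 54.540 V; V_C = 220 × 444/1912 = 51.088 V.
P_out = V_A I_A + V_B I_B + V_C I_C = 68.232×5.53 + 54.540×1.49 + 51.088×5.51 = 377.32 + 81.264 + 281.49 = 740.08 W.
Ideal ⇒ P_in = P_out, so I_p = P_out/V_p = 740.08/220 = 3.36 A.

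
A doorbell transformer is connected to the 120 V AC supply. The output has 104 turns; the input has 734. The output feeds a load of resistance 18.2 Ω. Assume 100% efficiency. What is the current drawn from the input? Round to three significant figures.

V_out = V_in × N_out/N_in = 120 × 104/734 = 17.003 V.
I_out = V_out/R = 17.003/18.2 = 0.93422 A.
For an ideal transformer I_in N_in = I_out N_out, so I_in = 0.93422 × 104/734 = 0.132 A.

I_in ≈ 0.132 A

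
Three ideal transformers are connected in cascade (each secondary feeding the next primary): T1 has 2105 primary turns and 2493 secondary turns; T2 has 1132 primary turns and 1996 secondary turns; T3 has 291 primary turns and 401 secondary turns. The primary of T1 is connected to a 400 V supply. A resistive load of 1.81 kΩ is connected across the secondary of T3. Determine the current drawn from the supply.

I_supply ≈ 1.83 A

Secondary of T1: V = 400.00 × 2493/2105 = 473.73 V.
Secondary of T2: V = 473.73 × 1996/1132 = 835.30 V.
Secondary of T3: V = 835.30 × 401/291 = 1151.1 V.
I_load = 1151.1/1810 = 0.63594 A, so P_out = 1151.1 × 0.63594 = 732.00 W.
All ideal ⇒ P_in = P_out, so I_supply = 732.00/400 = 1.83 A.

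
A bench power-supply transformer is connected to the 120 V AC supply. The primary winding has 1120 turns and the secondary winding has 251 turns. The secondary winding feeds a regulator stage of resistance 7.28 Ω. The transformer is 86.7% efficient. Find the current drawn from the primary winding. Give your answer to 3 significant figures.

I_p ≈ 0.955 A

V_s = 120 × 251/1120 = 26.893 V.
I_s = V_s/R = 26.893/7.28 = 3.6941 A.
P_out = V_s I_s = 26.893 × 3.6941 = 99.344 W.
P_in = P_out/η = 99.344/0.867 = 114.58 W.
I_p = P_in/V_p = 114.58/120 = 0.955 A.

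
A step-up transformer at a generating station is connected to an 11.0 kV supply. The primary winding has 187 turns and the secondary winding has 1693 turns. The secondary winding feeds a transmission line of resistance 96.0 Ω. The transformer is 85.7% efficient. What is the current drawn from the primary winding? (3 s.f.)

V_s = 11000 × 1693/187 = 99588 V.
I_s = V_s/R = 99588/96.0 = 1037.4 A.
P_out = V_s I_s = 99588 × 1037.4 = 1.0331×10^8 W.
P_in = P_out/η = 1.0331×10^8/0.857 = 1.2055×10^8 W.
I_p = P_in/V_p = 1.2055×10^8/11000 = 11000 A.

I_p ≈ 11000 A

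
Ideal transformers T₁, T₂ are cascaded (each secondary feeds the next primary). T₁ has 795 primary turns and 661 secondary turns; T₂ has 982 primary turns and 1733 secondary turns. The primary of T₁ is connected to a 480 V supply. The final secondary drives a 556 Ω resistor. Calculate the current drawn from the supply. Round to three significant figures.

I_supply ≈ 1.86 A

Secondary of T₁: V = 480.00 × 661/795 = 399.09 V.
Secondary of T₂: V = 399.09 × 1733/982 = 704.31 V.
I_load = 704.31/556 = 1.2667 A, so P_out = 704.31 × 1.2667 = 892.18 W.
All ideal ⇒ P_in = P_out, so I_supply = 892.18/480 = 1.86 A.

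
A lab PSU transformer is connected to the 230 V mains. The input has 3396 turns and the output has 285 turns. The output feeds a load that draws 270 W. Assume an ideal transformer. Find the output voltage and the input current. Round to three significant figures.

V_out = V_in × N_out/N_in = 230 × 285/3396 = 19.302 V.
I_out = P/V_out = 270/19.302 = 13.988 A.
I_in = I_out × N_out/N_in = 13.988 × 285/3396 = 1.17 A.

V_out ≈ 19.3 V, I_in ≈ 1.17 A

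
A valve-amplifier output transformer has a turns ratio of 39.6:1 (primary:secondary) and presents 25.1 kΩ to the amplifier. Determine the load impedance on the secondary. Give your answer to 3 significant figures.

Z_s = Z_p/(N_p/N_s)² = 25100/39.6² = 16.0 Ω.

Z_s ≈ 16.0 Ω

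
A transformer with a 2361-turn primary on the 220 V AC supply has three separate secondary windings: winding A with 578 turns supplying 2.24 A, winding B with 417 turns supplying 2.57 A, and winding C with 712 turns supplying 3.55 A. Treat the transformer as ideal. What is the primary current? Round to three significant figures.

I_p ≈ 2.07 A

V_A = 220 × 578/2361 = 53.859 V; V_B = 220 × 417/2361 = 38.856 V; V_C = 220 × 712/2361 = 66.345 V.
P_out = V_A I_A + V_B I_B + V_C I_C = 53.859×2.24 + 38.856×2.57 + 66.345×3.55 = 120.64 + 99.861 + 235.52 = 456.03 W.
Ideal ⇒ P_in = P_out, so I_p = P_out/V_p = 456.03/220 = 2.07 A.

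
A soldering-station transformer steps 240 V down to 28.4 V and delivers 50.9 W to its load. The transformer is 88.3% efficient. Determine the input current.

I_in ≈ 0.240 A

P_in = P_out/η = 50.9/0.883 = 57.644 W.
I_in = P_in/V_in = 57.644/240 = 0.240 A.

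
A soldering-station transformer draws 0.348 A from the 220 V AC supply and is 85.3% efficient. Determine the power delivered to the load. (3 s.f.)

P_out ≈ 65.3 W

P_in = V_in I_in = 220 × 0.348 = 76.560 W.
P_out = η P_in = 0.853 × 76.560 = 65.3 W.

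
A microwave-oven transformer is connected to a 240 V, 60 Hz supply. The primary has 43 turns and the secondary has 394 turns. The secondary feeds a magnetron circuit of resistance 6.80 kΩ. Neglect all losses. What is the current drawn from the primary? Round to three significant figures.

V_s = V_p × N_s/N_p = 240 × 394/43 = 2199.1 V.
I_s = V_s/R = 2199.1/6800 = 0.32339 A.
For an ideal transformer I_p N_p = I_s N_s, so I_p = 0.32339 × 394/43 = 2.96 A.

I_p ≈ 2.96 A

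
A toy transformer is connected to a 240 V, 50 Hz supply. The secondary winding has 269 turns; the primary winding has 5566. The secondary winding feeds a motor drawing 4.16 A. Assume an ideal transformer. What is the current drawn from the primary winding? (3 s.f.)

I_p ≈ 0.201 A

For an ideal transformer I_p N_p = I_s N_s, so I_p = 4.16 × 269/5566 = 0.201 A.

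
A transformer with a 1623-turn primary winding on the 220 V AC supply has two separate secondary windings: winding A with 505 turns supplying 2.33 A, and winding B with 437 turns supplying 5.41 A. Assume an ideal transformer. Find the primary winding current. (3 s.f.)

I_p ≈ 2.18 A

V_A = 220 × 505/1623 = 68.453 V; V_B = 220 × 437/1623 = 59.236 V.
P_out = V_A I_A + V_B I_B = 68.453×2.33 + 59.236×5.41 = 159.50 + 320.47 = 479.96 W.
Ideal ⇒ P_in = P_out, so I_p = P_out/V_p = 479.96/220 = 2.18 A.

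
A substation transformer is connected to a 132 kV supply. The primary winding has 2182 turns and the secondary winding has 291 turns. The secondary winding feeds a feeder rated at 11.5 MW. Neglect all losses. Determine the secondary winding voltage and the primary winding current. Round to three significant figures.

V_s ≈ 17600 V, I_p ≈ 87.1 A

V_s = V_p × N_s/N_p = 132000 × 291/2182 = 17604 V.
I_s = P/V_s = 1.15×10^7/17604 = 653.26 A.
I_p = I_s × N_s/N_p = 653.26 × 291/2182 = 87.1 A.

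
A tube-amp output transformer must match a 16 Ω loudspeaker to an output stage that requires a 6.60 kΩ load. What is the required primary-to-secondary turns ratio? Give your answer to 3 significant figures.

N_p/N_s ≈ 20.3

Z_p/Z_s = (N_p/N_s)², so N_p/N_s = √(6600/16) = √412 = 20.3.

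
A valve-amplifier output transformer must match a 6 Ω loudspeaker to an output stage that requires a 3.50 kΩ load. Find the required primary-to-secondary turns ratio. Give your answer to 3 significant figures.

Z_p/Z_s = (N_p/N_s)², so N_p/N_s = √(3500/6) = √583 = 24.2.

N_p/N_s ≈ 24.2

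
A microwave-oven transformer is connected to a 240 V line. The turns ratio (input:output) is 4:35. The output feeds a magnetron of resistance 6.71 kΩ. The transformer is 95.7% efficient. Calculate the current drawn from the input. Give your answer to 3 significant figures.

I_in ≈ 2.86 A

V_out = 240 × 35/4 = 2100.0 V.
I_out = V_out/R = 2100.0/6710 = 0.31297 A.
P_out = V_out I_out = 2100.0 × 0.31297 = 657.23 W.
P_in = P_out/η = 657.23/0.957 = 686.76 W.
I_in = P_in/V_in = 686.76/240 = 2.86 A.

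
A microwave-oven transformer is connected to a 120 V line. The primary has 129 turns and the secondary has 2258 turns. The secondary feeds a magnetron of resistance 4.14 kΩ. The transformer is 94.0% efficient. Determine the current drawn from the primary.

I_p ≈ 9.45 A

V_s = 120 × 2258/129 = 2100.5 V.
I_s = V_s/R = 2100.5/4140 = 0.50736 A.
P_out = V_s I_s = 2100.5 × 0.50736 = 1065.7 W.
P_in = P_out/η = 1065.7/0.940 = 1133.7 W.
I_p = P_in/V_p = 1133.7/120 = 9.45 A.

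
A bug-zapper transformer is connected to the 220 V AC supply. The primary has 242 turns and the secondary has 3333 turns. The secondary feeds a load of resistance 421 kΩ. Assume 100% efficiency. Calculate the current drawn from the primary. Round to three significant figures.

V_s = V_p × N_s/N_p = 220 × 3333/242 = 3030.0 V.
I_s = V_s/R = 3030.0/421000 = 0.0071971 A.
For an ideal transformer I_p N_p = I_s N_s, so I_p = 0.0071971 × 3333/242 = 0.0991 A.

I_p ≈ 0.0991 A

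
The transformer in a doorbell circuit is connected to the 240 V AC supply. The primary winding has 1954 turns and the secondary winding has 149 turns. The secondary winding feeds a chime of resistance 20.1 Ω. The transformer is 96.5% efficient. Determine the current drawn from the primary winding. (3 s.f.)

I_p ≈ 0.0719 A

V_s = 240 × 149/1954 = 18.301 V.
I_s = V_s/R = 18.301/20.1 = 0.91049 A.
P_out = V_s I_s = 18.301 × 0.91049 = 16.663 W.
P_in = P_out/η = 16.663/0.965 = 17.267 W.
I_p = P_in/V_p = 17.267/240 = 0.0719 A.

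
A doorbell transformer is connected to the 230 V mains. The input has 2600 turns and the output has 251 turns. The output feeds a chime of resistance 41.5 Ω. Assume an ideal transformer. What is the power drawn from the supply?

V_out = V_in × N_out/N_in = 230 × 251/2600 = 22.204 V.
I_out = V_out/R = 22.204/41.5 = 0.53503 A.
I_in = I_out × N_out/N_in = 0.53503 × 251/2600 = 0.051651 A.
P = V_in I_in = 230 × 0.051651 = 11.9 W.

P ≈ 11.9 W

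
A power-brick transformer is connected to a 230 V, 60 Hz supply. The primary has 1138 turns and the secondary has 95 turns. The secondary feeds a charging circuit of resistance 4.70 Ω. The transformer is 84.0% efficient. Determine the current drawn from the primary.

I_p ≈ 0.406 A

V_s = 230 × 95/1138 = 19.200 V.
I_s = V_s/R = 19.200/4.70 = 4.0852 A.
P_out = V_s I_s = 19.200 × 4.0852 = 78.437 W.
P_in = P_out/η = 78.437/0.840 = 93.377 W.
I_p = P_in/V_p = 93.377/230 = 0.406 A.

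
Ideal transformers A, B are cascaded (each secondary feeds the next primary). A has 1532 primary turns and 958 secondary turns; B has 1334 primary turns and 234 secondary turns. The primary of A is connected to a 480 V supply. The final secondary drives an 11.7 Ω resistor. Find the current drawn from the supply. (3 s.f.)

After A: V = 480.00 × 958/1532 = 300.16 V.
After B: V = 300.16 × 234/1334 = 52.651 V.
I_load = 52.651/11.7 = 4.5001 A, so P_out = 52.651 × 4.5001 = 236.94 W.
All ideal ⇒ P_in = P_out, so I_supply = 236.94/480 = 0.494 A.

I_supply ≈ 0.494 A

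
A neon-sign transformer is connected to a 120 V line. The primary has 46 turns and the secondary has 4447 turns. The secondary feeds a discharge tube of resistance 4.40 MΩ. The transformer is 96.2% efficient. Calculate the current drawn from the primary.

V_s = 120 × 4447/46 = 11601 V.
I_s = V_s/R = 11601/(4.40×10^6) = 0.0026366 A.
P_out = V_s I_s = 11601 × 0.0026366 = 30.586 W.
P_in = P_out/η = 30.586/0.962 = 31.795 W.
I_p = P_in/V_p = 31.795/120 = 0.265 A.

I_p ≈ 0.265 A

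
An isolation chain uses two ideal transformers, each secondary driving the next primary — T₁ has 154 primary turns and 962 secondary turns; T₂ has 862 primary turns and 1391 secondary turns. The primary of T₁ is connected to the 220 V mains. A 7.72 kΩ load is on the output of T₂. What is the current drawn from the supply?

After T₁: V = 220.00 × 962/154 = 1374.3 V.
After T₂: V = 1374.3 × 1391/862 = 2217.7 V.
I_load = 2217.7/7720 = 0.28726 A, so P_out = 2217.7 × 0.28726 = 637.05 W.
All ideal ⇒ P_in = P_out, so I_supply = 637.05/220 = 2.90 A.

I_supply ≈ 2.90 A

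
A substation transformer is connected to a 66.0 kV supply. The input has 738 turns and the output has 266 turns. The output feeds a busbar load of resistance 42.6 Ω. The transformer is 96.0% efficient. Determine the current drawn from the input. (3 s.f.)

V_out = 66000 × 266/738 = 23789 V.
I_out = V_out/R = 23789/42.6 = 558.42 A.
P_out = V_out I_out = 23789 × 558.42 = 1.3284×10^7 W.
P_in = P_out/η = 1.3284×10^7/0.960 = 1.3837×10^7 W.
I_in = P_in/V_in = 1.3837×10^7/66000 = 210 A.

I_in ≈ 210 A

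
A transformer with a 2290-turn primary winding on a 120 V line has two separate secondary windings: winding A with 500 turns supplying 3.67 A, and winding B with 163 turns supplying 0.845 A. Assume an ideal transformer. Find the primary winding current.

V_A = 120 × 500/2290 = 26.201 V; V_B = 120 × 163/2290 = 8.5415 V.
P_out = V_A I_A + V_B I_B = 26.201×3.67 + 8.5415×0.845 = 96.157 + 7.2176 = 103.37 W.
Ideal ⇒ P_in = P_out, so I_p = P_out/V_p = 103.37/120 = 0.861 A.

I_p ≈ 0.861 A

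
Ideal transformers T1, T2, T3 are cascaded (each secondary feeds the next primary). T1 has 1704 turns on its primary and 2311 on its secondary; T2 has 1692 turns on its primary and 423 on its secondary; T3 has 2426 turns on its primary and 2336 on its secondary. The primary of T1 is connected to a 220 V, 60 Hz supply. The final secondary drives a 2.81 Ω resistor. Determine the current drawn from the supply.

After T1: V = 220.00 × 2311/1704 = 298.37 V.
After T2: V = 298.37 × 423/1692 = 74.592 V.
After T3: V = 74.592 × 2336/2426 = 71.825 V.
I_load = 71.825/2.81 = 25.560 A, so P_out = 71.825 × 25.560 = 1835.9 W.
All ideal ⇒ P_in = P_out, so I_supply = 1835.9/220 = 8.34 A.

I_supply ≈ 8.34 A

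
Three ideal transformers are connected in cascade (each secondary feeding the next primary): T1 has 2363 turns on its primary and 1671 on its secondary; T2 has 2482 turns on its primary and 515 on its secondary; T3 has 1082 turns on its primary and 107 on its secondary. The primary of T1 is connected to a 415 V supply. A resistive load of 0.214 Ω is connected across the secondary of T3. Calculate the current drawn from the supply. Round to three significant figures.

I_supply ≈ 0.408 A

After T1: V = 415.00 × 1671/2363 = 293.47 V.
After T2: V = 293.47 × 515/2482 = 60.893 V.
After T3: V = 60.893 × 107/1082 = 6.0218 V.
I_load = 6.0218/0.214 = 28.139 A, so P_out = 6.0218 × 28.139 = 169.45 W.
All ideal ⇒ P_in = P_out, so I_supply = 169.45/415 = 0.408 A.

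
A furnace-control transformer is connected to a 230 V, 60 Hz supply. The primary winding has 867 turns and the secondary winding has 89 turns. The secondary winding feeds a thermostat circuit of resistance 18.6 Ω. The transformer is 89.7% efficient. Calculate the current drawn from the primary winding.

I_p ≈ 0.145 A

V_s = 230 × 89/867 = 23.610 V.
I_s = V_s/R = 23.610/18.6 = 1.2694 A.
P_out = V_s I_s = 23.610 × 1.2694 = 29.970 W.
P_in = P_out/η = 29.970/0.897 = 33.411 W.
I_p = P_in/V_p = 33.411/230 = 0.145 A.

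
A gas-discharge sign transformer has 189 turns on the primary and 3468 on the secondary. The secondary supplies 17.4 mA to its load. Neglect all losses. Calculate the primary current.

For an ideal transformer I_p/I_s = N_s/N_p, so I_p = 0.0174 × 3468/189 = 0.319 A.

I_p ≈ 0.319 A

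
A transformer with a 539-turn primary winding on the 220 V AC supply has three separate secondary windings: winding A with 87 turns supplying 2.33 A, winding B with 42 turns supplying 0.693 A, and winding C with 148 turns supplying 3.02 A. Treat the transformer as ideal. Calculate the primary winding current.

I_p ≈ 1.26 A

V_A = 220 × 87/539 = 35.510 V; V_B = 220 × 42/539 = 17.143 V; V_C = 220 × 148/539 = 60.408 V.
P_out = V_A I_A + V_B I_B + V_C I_C = 35.510×2.33 + 17.143×0.693 + 60.408×3.02 = 82.739 + 11.880 + 182.43 = 277.05 W.
Ideal ⇒ P_in = P_out, so I_p = P_out/V_p = 277.05/220 = 1.26 A.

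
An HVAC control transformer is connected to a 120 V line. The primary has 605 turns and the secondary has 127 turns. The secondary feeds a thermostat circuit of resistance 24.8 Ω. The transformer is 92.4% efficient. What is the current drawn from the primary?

I_p ≈ 0.231 A

V_s = 120 × 127/605 = 25.190 V.
I_s = V_s/R = 25.190/24.8 = 1.0157 A.
P_out = V_s I_s = 25.190 × 1.0157 = 25.586 W.
P_in = P_out/η = 25.586/0.924 = 27.691 W.
I_p = P_in/V_p = 27.691/120 = 0.231 A.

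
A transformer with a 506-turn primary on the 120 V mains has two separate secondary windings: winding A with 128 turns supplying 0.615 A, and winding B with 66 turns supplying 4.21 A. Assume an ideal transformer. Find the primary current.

V_A = 120 × 128/506 = 30.356 V; V_B = 120 × 66/506 = 15.652 V.
P_out = V_A I_A + V_B I_B = 30.356×0.615 + 15.652×4.21 = 18.669 + 65.896 = 84.564 W.
Ideal ⇒ P_in = P_out, so I_p = P_out/V_p = 84.564/120 = 0.705 A.

I_p ≈ 0.705 A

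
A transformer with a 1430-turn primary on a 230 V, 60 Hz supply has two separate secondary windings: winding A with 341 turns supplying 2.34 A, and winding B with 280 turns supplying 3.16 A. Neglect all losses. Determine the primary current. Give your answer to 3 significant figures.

I_p ≈ 1.18 A

V_A = 230 × 341/1430 = 54.846 V; V_B = 230 × 280/1430 = 45.035 V.
P_out = V_A I_A + V_B I_B = 54.846×2.34 + 45.035×3.16 = 128.34 + 142.31 = 270.65 W.
Ideal ⇒ P_in = P_out, so I_p = P_out/V_p = 270.65/230 = 1.18 A.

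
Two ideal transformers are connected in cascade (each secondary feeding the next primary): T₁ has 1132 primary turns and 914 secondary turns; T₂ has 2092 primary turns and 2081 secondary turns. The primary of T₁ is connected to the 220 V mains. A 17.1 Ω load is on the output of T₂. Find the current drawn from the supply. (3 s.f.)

I_supply ≈ 8.30 A

After T₁: V = 220.00 × 914/1132 = 177.63 V.
After T₂: V = 177.63 × 2081/2092 = 176.70 V.
I_load = 176.70/17.1 = 10.333 A, so P_out = 176.70 × 10.333 = 1825.9 W.
All ideal ⇒ P_in = P_out, so I_supply = 1825.9/220 = 8.30 A.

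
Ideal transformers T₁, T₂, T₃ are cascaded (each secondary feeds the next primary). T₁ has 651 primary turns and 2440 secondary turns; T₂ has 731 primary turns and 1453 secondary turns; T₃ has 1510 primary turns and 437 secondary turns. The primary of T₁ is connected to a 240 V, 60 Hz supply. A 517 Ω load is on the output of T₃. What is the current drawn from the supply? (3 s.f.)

I_supply ≈ 2.16 A

Secondary of T₁: V = 240.00 × 2440/651 = 899.54 V.
Secondary of T₂: V = 899.54 × 1453/731 = 1788.0 V.
Secondary of T₃: V = 1788.0 × 437/1510 = 517.46 V.
I_load = 517.46/517 = 1.0009 A, so P_out = 517.46 × 1.0009 = 517.91 W.
All ideal ⇒ P_in = P_out, so I_supply = 517.91/240 = 2.16 A.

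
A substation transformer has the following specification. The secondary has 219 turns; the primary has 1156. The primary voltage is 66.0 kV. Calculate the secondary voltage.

V_s ≈ 12500 V

V_s/V_p = N_s/N_p, so V_s = 66000 × 219/1156 = 12500 V.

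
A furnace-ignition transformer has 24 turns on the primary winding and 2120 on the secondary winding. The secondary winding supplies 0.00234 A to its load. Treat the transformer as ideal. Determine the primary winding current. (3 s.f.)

For an ideal transformer I_p/I_s = N_s/N_p, so I_p = 0.00234 × 2120/24 = 0.207 A.

I_p ≈ 0.207 A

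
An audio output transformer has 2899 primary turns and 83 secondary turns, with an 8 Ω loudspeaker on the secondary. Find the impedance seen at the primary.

Z_p ≈ 9760 Ω

Z_p = (N_p/N_s)² × Z_s = (2899/83)² × 8 = 9760 Ω.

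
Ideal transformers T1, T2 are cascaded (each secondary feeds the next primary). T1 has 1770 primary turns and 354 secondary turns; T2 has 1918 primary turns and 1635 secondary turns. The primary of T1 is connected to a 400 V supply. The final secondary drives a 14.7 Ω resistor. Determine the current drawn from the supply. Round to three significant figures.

I_supply ≈ 0.791 A

Secondary of T1: V = 400.00 × 354/1770 = 80.000 V.
Secondary of T2: V = 80.000 × 1635/1918 = 68.196 V.
I_load = 68.196/14.7 = 4.6392 A, so P_out = 68.196 × 4.6392 = 316.37 W.
All ideal ⇒ P_in = P_out, so I_supply = 316.37/400 = 0.791 A.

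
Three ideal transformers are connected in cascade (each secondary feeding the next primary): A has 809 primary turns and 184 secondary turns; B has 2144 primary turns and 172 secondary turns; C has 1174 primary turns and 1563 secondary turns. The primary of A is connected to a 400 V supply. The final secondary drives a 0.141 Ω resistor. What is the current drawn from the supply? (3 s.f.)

Secondary of A: V = 400.00 × 184/809 = 90.977 V.
Secondary of B: V = 90.977 × 172/2144 = 7.2985 V.
Secondary of C: V = 7.2985 × 1563/1174 = 9.7168 V.
I_load = 9.7168/0.141 = 68.914 A, so P_out = 9.7168 × 68.914 = 669.62 W.
All ideal ⇒ P_in = P_out, so I_supply = 669.62/400 = 1.67 A.

I_supply ≈ 1.67 A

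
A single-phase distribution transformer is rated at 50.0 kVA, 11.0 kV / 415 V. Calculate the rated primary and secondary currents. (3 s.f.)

I_p = S/V_p = 50000/11000 = 4.55 A.
I_s = S/V_s = 50000/415 = 120 A.

I_p ≈ 4.55 A, I_s ≈ 120 A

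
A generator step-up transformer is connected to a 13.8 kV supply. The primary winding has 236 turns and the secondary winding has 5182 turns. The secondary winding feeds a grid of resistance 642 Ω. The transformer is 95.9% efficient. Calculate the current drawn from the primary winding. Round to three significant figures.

I_p ≈ 10800 A

V_s = 13800 × 5182/236 = 303020 V.
I_s = V_s/R = 303020/642 = 471.99 A.
P_out = V_s I_s = 303020 × 471.99 = 1.4302×10^8 W.
P_in = P_out/η = 1.4302×10^8/0.959 = 1.4913×10^8 W.
I_p = P_in/V_p = 1.4913×10^8/13800 = 10800 A.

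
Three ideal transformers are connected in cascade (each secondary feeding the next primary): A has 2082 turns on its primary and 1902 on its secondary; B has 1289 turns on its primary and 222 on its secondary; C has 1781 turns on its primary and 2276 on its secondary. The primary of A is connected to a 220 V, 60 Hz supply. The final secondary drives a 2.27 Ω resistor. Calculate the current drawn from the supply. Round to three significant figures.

After A: V = 220.00 × 1902/2082 = 200.98 V.
After B: V = 200.98 × 222/1289 = 34.614 V.
After C: V = 34.614 × 2276/1781 = 44.234 V.
I_load = 44.234/2.27 = 19.487 A, so P_out = 44.234 × 19.487 = 861.98 W.
All ideal ⇒ P_in = P_out, so I_supply = 861.98/220 = 3.92 A.

I_supply ≈ 3.92 A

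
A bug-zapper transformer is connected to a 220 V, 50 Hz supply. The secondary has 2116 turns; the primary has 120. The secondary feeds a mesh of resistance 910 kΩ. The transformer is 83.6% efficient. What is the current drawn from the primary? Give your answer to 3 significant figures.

I_p ≈ 0.0899 A

V_s = 220 × 2116/120 = 3879.3 V.
I_s = V_s/R = 3879.3/910000 = 0.0042630 A.
P_out = V_s I_s = 3879.3 × 0.0042630 = 16.538 W.
P_in = P_out/η = 16.538/0.836 = 19.782 W.
I_p = P_in/V_p = 19.782/220 = 0.0899 A.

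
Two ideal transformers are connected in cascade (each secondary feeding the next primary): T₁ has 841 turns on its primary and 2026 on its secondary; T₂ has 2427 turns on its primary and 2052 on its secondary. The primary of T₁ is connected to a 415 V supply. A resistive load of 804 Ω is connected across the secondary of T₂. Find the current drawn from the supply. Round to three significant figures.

I_supply ≈ 2.14 A

After T₁: V = 415.00 × 2026/841 = 999.75 V.
After T₂: V = 999.75 × 2052/2427 = 845.28 V.
I_load = 845.28/804 = 1.0513 A, so P_out = 845.28 × 1.0513 = 888.67 W.
All ideal ⇒ P_in = P_out, so I_supply = 888.67/415 = 2.14 A.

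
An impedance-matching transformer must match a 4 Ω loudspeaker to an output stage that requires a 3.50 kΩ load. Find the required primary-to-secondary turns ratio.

Z_p/Z_s = (N_p/N_s)², so N_p/N_s = √(3500/4) = √875 = 29.6.

N_p/N_s ≈ 29.6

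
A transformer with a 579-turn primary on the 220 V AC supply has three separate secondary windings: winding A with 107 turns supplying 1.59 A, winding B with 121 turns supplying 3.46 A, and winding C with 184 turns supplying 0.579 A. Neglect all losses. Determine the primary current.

V_A = 220 × 107/579 = 40.656 V; V_B = 220 × 121/579 = 45.976 V; V_C = 220 × 184/579 = 69.914 V.
P_out = V_A I_A + V_B I_B + V_C I_C = 40.656×1.59 + 45.976×3.46 + 69.914×0.579 = 64.644 + 159.08 + 40.480 = 264.20 W.
Ideal ⇒ P_in = P_out, so I_p = P_out/V_p = 264.20/220 = 1.20 A.

I_p ≈ 1.20 A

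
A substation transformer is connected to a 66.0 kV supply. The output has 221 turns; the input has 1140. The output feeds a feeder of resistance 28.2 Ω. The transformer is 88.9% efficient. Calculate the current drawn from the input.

V_out = 66000 × 221/1140 = 12795 V.
I_out = V_out/R = 12795/28.2 = 453.71 A.
P_out = V_out I_out = 12795 × 453.71 = 5.8052×10^6 W.
P_in = P_out/η = 5.8052×10^6/0.889 = 6.5300×10^6 W.
I_in = P_in/V_in = 6.5300×10^6/66000 = 98.9 A.

I_in ≈ 98.9 A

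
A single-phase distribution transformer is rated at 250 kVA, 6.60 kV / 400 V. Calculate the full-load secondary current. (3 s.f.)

I_s ≈ 625 A

I_s = S/V_s = 250000/400 = 625 A.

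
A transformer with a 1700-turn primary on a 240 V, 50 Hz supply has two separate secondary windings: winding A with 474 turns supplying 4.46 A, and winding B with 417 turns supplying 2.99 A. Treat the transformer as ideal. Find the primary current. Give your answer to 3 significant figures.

I_p ≈ 1.98 A

V_A = 240 × 474/1700 = 66.918 V; V_B = 240 × 417/1700 = 58.871 V.
P_out = V_A I_A + V_B I_B = 66.918×4.46 + 58.871×2.99 = 298.45 + 176.02 = 474.48 W.
Ideal ⇒ P_in = P_out, so I_p = P_out/V_p = 474.48/240 = 1.98 A.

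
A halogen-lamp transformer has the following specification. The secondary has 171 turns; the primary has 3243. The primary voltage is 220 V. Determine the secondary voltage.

V_s/V_p = N_s/N_p, so V_s = 220 × 171/3243 = 11.6 V.

V_s ≈ 11.6 V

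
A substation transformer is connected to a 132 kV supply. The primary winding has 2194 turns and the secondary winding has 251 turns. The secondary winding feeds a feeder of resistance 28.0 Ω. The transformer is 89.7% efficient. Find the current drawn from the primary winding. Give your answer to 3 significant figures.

I_p ≈ 68.8 A

V_s = 132000 × 251/2194 = 15101 V.
I_s = V_s/R = 15101/28.0 = 539.33 A.
P_out = V_s I_s = 15101 × 539.33 = 8.1445×10^6 W.
P_in = P_out/η = 8.1445×10^6/0.897 = 9.0797×10^6 W.
I_p = P_in/V_p = 9.0797×10^6/132000 = 68.8 A.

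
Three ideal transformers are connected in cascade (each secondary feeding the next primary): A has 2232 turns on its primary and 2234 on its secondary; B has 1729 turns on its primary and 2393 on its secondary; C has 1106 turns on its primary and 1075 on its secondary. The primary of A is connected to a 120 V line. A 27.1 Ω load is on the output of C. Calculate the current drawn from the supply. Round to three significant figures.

I_supply ≈ 8.03 A

Secondary of A: V = 120.00 × 2234/2232 = 120.11 V.
Secondary of B: V = 120.11 × 2393/1729 = 166.23 V.
Secondary of C: V = 166.23 × 1075/1106 = 161.57 V.
I_load = 161.57/27.1 = 5.9621 A, so P_out = 161.57 × 5.9621 = 963.33 W.
All ideal ⇒ P_in = P_out, so I_supply = 963.33/120 = 8.03 A.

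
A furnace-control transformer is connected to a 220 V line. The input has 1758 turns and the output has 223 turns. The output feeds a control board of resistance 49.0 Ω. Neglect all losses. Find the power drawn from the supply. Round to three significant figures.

V_out = V_in × N_out/N_in = 220 × 223/1758 = 27.907 V.
I_out = V_out/R = 27.907/49.0 = 0.56952 A.
I_in = I_out × N_out/N_in = 0.56952 × 223/1758 = 0.072243 A.
P = V_in I_in = 220 × 0.072243 = 15.9 W.

P ≈ 15.9 W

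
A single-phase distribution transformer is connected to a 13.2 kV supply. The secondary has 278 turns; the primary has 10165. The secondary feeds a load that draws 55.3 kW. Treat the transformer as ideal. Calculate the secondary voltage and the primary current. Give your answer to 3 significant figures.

V_s = V_p × N_s/N_p = 13200 × 278/10165 = 361.00 V.
I_s = P/V_s = 55300/361.00 = 153.18 A.
I_p = I_s × N_s/N_p = 153.18 × 278/10165 = 4.19 A.

V_s ≈ 361 V, I_p ≈ 4.19 A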